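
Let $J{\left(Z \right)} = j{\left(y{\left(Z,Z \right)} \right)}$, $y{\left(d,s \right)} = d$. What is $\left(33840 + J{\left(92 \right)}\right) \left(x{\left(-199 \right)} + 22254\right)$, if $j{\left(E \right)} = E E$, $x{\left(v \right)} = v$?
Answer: $933014720$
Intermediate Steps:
$j{\left(E \right)} = E^{2}$
$J{\left(Z \right)} = Z^{2}$
$\left(33840 + J{\left(92 \right)}\right) \left(x{\left(-199 \right)} + 22254\right) = \left(33840 + 92^{2}\right) \left(-199 + 22254\right) = \left(33840 + 8464\right) 22055 = 42304 \cdot 22055 = 933014720$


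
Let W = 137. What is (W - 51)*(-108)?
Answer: -9288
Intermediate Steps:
(W - 51)*(-108) = (137 - 51)*(-108) = 86*(-108) = -9288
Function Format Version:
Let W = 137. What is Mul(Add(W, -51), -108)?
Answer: -9288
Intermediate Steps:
Mul(Add(W, -51), -108) = Mul(Add(137, -51), -108) = Mul(86, -108) = -9288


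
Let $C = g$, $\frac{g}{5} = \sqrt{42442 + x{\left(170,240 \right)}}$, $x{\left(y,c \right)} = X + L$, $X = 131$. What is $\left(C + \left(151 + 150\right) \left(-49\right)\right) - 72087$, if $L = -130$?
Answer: $-86836 + 5 \sqrt{42443} \approx -85806.0$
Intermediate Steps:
$x{\left(y,c \right)} = 1$ ($x{\left(y,c \right)} = 131 - 130 = 1$)
$g = 5 \sqrt{42443}$ ($g = 5 \sqrt{42442 + 1} = 5 \sqrt{42443} \approx 1030.1$)
$C = 5 \sqrt{42443} \approx 1030.1$
$\left(C + \left(151 + 150\right) \left(-49\right)\right) - 72087 = \left(5 \sqrt{42443} + \left(151 + 150\right) \left(-49\right)\right) - 72087 = \left(5 \sqrt{42443} + 301 \left(-49\right)\right) - 72087 = \left(5 \sqrt{42443} - 14749\right) - 72087 = \left(-14749 + 5 \sqrt{42443}\right) - 72087 = -86836 + 5 \sqrt{42443}$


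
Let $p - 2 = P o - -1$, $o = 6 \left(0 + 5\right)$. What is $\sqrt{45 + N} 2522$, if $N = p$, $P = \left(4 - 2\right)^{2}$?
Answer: $5044 \sqrt{42} \approx 32689.0$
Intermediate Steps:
$o = 30$ ($o = 6 \cdot 5 = 30$)
$P = 4$ ($P = 2^{2} = 4$)
$p = 123$ ($p = 2 + \left(4 \cdot 30 - -1\right) = 2 + \left(120 + \left(-4 + 5\right)\right) = 2 + \left(120 + 1\right) = 2 + 121 = 123$)
$N = 123$
$\sqrt{45 + N} 2522 = \sqrt{45 + 123} \cdot 2522 = \sqrt{168} \cdot 2522 = 2 \sqrt{42} \cdot 2522 = 5044 \sqrt{42}$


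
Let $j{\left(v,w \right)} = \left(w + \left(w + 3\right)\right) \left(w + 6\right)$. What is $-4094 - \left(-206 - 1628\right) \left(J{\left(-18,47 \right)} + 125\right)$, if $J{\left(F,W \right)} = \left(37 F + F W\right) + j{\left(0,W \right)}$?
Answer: $6880742$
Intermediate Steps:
$j{\left(v,w \right)} = \left(3 + 2 w\right) \left(6 + w\right)$ ($j{\left(v,w \right)} = \left(w + \left(3 + w\right)\right) \left(6 + w\right) = \left(3 + 2 w\right) \left(6 + w\right)$)
$J{\left(F,W \right)} = 18 + 2 W^{2} + 15 W + 37 F + F W$ ($J{\left(F,W \right)} = \left(37 F + F W\right) + \left(18 + 2 W^{2} + 15 W\right) = 18 + 2 W^{2} + 15 W + 37 F + F W$)
$-4094 - \left(-206 - 1628\right) \left(J{\left(-18,47 \right)} + 125\right) = -4094 - \left(-206 - 1628\right) \left(\left(18 + 2 \cdot 47^{2} + 15 \cdot 47 + 37 \left(-18\right) - 846\right) + 125\right) = -4094 - - 1834 \left(\left(18 + 2 \cdot 2209 + 705 - 666 - 846\right) + 125\right) = -4094 - - 1834 \left(\left(18 + 4418 + 705 - 666 - 846\right) + 125\right) = -4094 - - 1834 \left(3629 + 125\right) = -4094 - \left(-1834\right) 3754 = -4094 - -6884836 = -4094 + 6884836 = 6880742$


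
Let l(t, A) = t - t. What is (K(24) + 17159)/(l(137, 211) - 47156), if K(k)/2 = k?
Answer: -17207/47156 ≈ -0.36490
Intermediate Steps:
K(k) = 2*k
l(t, A) = 0
(K(24) + 17159)/(l(137, 211) - 47156) = (2*24 + 17159)/(0 - 47156) = (48 + 17159)/(-47156) = 17207*(-1/47156) = -17207/47156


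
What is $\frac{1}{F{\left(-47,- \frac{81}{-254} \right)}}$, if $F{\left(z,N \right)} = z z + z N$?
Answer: $\frac{254}{557279} \approx 0.00045579$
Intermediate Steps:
$F{\left(z,N \right)} = z^{2} + N z$
$\frac{1}{F{\left(-47,- \frac{81}{-254} \right)}} = \frac{1}{\left(-47\right) \left(- \frac{81}{-254} - 47\right)} = \frac{1}{\left(-47\right) \left(\left(-81\right) \left(- \frac{1}{254}\right) - 47\right)} = \frac{1}{\left(-47\right) \left(\frac{81}{254} - 47\right)} = \frac{1}{\left(-47\right) \left(- \frac{11857}{254}\right)} = \frac{1}{\frac{557279}{254}} = \frac{254}{557279}$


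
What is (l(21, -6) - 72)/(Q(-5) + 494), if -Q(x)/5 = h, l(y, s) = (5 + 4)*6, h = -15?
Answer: -18/569 ≈ -0.031634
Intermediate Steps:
l(y, s) = 54 (l(y, s) = 9*6 = 54)
Q(x) = 75 (Q(x) = -5*(-15) = 75)
(l(21, -6) - 72)/(Q(-5) + 494) = (54 - 72)/(75 + 494) = -18/569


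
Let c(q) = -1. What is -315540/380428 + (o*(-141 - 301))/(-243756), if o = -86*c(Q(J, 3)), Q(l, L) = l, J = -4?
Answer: -3903371194/5795725473 ≈ -0.67349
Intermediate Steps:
o = 86 (o = -86*(-1) = 86)
-315540/380428 + (o*(-141 - 301))/(-243756) = -315540/380428 + (86*(-141 - 301))/(-243756) = -315540*1/380428 + (86*(-442))*(-1/243756) = -78885/95107 - 38012*(-1/243756) = -78885/95107 + 9503/60939 = -3903371194/5795725473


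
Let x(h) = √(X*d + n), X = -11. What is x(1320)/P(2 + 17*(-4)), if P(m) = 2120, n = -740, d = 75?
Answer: I*√1565/2120 ≈ 0.01866*I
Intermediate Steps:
x(h) = I*√1565 (x(h) = √(-11*75 - 740) = √(-825 - 740) = √(-1565) = I*√1565)
x(1320)/P(2 + 17*(-4)) = (I*√1565)/2120 = (I*√1565)*(1/2120) = I*√1565/2120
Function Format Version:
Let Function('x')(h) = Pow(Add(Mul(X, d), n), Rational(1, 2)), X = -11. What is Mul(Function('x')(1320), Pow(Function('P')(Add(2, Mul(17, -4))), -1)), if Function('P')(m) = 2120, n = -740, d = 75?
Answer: Mul(Rational(1, 2120), I, Pow(1565, Rational(1, 2))) ≈ Mul(0.018660, I)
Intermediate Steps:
Function('x')(h) = Mul(I, Pow(1565, Rational(1, 2))) (Function('x')(h) = Pow(Add(Mul(-11, 75), -740), Rational(1, 2)) = Pow(Add(-825, -740), Rational(1, 2)) = Pow(-1565, Rational(1, 2)) = Mul(I, Pow(1565, Rational(1, 2))))
Mul(Function('x')(1320), Pow(Function('P')(Add(2, Mul(17, -4))), -1)) = Mul(Mul(I, Pow(1565, Rational(1, 2))), Pow(2120, -1)) = Mul(Mul(I, Pow(1565, Rational(1, 2))), Rational(1, 2120)) = Mul(Rational(1, 2120), I, Pow(1565, Rational(1, 2)))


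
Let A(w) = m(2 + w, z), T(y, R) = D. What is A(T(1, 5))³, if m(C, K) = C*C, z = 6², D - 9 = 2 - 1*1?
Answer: 2985984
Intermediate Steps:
D = 10 (D = 9 + (2 - 1*1) = 9 + (2 - 1) = 9 + 1 = 10)
T(y, R) = 10
z = 36
m(C, K) = C²
A(w) = (2 + w)²
A(T(1, 5))³ = ((2 + 10)²)³ = (12²)³ = 144³ = 2985984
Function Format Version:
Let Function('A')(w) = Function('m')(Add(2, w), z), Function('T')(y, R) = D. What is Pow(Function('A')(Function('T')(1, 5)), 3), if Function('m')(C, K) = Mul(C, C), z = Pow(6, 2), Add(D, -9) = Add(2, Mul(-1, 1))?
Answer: 2985984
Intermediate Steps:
D = 10 (D = Add(9, Add(2, Mul(-1, 1))) = Add(9, Add(2, -1)) = Add(9, 1) = 10)
Function('T')(y, R) = 10
z = 36
Function('m')(C, K) = Pow(C, 2)
Function('A')(w) = Pow(Add(2, w), 2)
Pow(Function('A')(Function('T')(1, 5)), 3) = Pow(Pow(Add(2, 10), 2), 3) = Pow(Pow(12, 2), 3) = Pow(144, 3) = 2985984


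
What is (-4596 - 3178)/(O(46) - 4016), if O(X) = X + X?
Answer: 3887/1962 ≈ 1.9811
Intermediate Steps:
O(X) = 2*X
(-4596 - 3178)/(O(46) - 4016) = (-4596 - 3178)/(2*46 - 4016) = -7774/(92 - 4016) = -7774/(-3924) = -7774*(-1/3924) = 3887/1962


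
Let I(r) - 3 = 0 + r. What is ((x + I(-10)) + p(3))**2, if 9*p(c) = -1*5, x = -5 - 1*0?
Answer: 12769/81 ≈ 157.64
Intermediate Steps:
x = -5 (x = -5 + 0 = -5)
I(r) = 3 + r (I(r) = 3 + (0 + r) = 3 + r)
p(c) = -5/9 (p(c) = (-1*5)/9 = (1/9)*(-5) = -5/9)
((x + I(-10)) + p(3))**2 = ((-5 + (3 - 10)) - 5/9)**2 = ((-5 - 7) - 5/9)**2 = (-12 - 5/9)**2 = (-113/9)**2 = 12769/81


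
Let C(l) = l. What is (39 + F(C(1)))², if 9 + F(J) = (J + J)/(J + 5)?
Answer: 8281/9 ≈ 920.11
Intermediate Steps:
F(J) = -9 + 2*J/(5 + J) (F(J) = -9 + (J + J)/(J + 5) = -9 + (2*J)/(5 + J) = -9 + 2*J/(5 + J))
(39 + F(C(1)))² = (39 + (-45 - 7*1)/(5 + 1))² = (39 + (-45 - 7)/6)² = (39 + (⅙)*(-52))² = (39 - 26/3)² = (91/3)² = 8281/9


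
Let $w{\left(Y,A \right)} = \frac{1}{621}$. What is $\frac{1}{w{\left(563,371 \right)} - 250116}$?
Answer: $- \frac{621}{155322035} \approx -3.9981 \cdot 10^{-6}$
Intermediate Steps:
$w{\left(Y,A \right)} = \frac{1}{621}$
$\frac{1}{w{\left(563,371 \right)} - 250116} = \frac{1}{\frac{1}{621} - 250116} = \frac{1}{- \frac{155322035}{621}} = - \frac{621}{155322035}$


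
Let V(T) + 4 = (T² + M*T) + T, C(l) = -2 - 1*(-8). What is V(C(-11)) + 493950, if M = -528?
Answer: 490820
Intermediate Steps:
C(l) = 6 (C(l) = -2 + 8 = 6)
V(T) = -4 + T² - 527*T (V(T) = -4 + ((T² - 528*T) + T) = -4 + (T² - 527*T) = -4 + T² - 527*T)
V(C(-11)) + 493950 = (-4 + 6² - 527*6) + 493950 = (-4 + 36 - 3162) + 493950 = -3130 + 493950 = 490820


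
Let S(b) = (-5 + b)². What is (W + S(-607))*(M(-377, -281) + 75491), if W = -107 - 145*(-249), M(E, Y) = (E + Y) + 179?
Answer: 30795576504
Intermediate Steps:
M(E, Y) = 179 + E + Y
W = 35998 (W = -107 + 36105 = 35998)
(W + S(-607))*(M(-377, -281) + 75491) = (35998 + (-5 - 607)²)*((179 - 377 - 281) + 75491) = (35998 + (-612)²)*(-479 + 75491) = (35998 + 374544)*75012 = 410542*75012 = 30795576504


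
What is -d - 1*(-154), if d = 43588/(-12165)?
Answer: 1916998/12165 ≈ 157.58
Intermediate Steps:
d = -43588/12165 (d = 43588*(-1/12165) = -43588/12165 ≈ -3.5831)
-d - 1*(-154) = -1*(-43588/12165) - 1*(-154) = 43588/12165 + 154 = 1916998/12165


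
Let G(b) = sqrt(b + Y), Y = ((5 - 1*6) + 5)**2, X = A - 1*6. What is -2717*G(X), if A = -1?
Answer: -8151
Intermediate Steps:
X = -7 (X = -1 - 1*6 = -1 - 6 = -7)
Y = 16 (Y = ((5 - 6) + 5)**2 = (-1 + 5)**2 = 4**2 = 16)
G(b) = sqrt(16 + b) (G(b) = sqrt(b + 16) = sqrt(16 + b))
-2717*G(X) = -2717*sqrt(16 - 7) = -2717*sqrt(9) = -2717*3 = -8151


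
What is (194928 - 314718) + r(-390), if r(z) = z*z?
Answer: 32310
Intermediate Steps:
r(z) = z**2
(194928 - 314718) + r(-390) = (194928 - 314718) + (-390)**2 = -119790 + 152100 = 32310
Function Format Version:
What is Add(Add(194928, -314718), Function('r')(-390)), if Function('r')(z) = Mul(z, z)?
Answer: 32310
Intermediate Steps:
Function('r')(z) = Pow(z, 2)
Add(Add(194928, -314718), Function('r')(-390)) = Add(Add(194928, -314718), Pow(-390, 2)) = Add(-119790, 152100) = 32310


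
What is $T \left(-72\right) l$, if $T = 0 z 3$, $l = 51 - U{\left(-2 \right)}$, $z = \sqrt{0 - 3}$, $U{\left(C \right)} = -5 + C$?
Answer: $0$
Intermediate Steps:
$z = i \sqrt{3}$ ($z = \sqrt{-3} = i \sqrt{3} \approx 1.732 i$)
$l = 58$ ($l = 51 - \left(-5 - 2\right) = 51 - -7 = 51 + 7 = 58$)
$T = 0$ ($T = 0 i \sqrt{3} \cdot 3 = 0 \cdot 3 = 0$)
$T \left(-72\right) l = 0 \left(-72\right) 58 = 0 \cdot 58 = 0$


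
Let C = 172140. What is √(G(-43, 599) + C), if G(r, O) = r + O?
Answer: 2*√43174 ≈ 415.57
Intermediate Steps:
G(r, O) = O + r
√(G(-43, 599) + C) = √((599 - 43) + 172140) = √(556 + 172140) = √172696 = 2*√43174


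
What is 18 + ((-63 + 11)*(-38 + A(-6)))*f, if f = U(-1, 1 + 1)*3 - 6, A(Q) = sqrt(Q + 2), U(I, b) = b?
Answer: 18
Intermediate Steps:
A(Q) = sqrt(2 + Q)
f = 0 (f = (1 + 1)*3 - 6 = 2*3 - 6 = 6 - 6 = 0)
18 + ((-63 + 11)*(-38 + A(-6)))*f = 18 + ((-63 + 11)*(-38 + sqrt(2 - 6)))*0 = 18 - 52*(-38 + sqrt(-4))*0 = 18 - 52*(-38 + 2*I)*0 = 18 + (1976 - 104*I)*0 = 18 + 0 = 18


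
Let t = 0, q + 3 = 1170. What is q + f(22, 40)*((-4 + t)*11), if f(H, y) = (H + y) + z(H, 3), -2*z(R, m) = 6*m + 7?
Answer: -1011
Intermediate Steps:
q = 1167 (q = -3 + 1170 = 1167)
z(R, m) = -7/2 - 3*m (z(R, m) = -(6*m + 7)/2 = -(7 + 6*m)/2 = -7/2 - 3*m)
f(H, y) = -25/2 + H + y (f(H, y) = (H + y) + (-7/2 - 3*3) = (H + y) + (-7/2 - 9) = (H + y) - 25/2 = -25/2 + H + y)
q + f(22, 40)*((-4 + t)*11) = 1167 + (-25/2 + 22 + 40)*((-4 + 0)*11) = 1167 + 99*(-4*11)/2 = 1167 + (99/2)*(-44) = 1167 - 2178 = -1011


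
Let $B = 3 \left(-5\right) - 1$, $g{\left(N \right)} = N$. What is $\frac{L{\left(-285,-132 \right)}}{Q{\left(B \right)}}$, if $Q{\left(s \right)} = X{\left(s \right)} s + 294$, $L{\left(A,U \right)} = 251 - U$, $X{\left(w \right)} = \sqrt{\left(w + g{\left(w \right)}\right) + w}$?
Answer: $\frac{18767}{16454} + \frac{6128 i \sqrt{3}}{24681} \approx 1.1406 + 0.43005 i$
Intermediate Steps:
$X{\left(w \right)} = \sqrt{3} \sqrt{w}$ ($X{\left(w \right)} = \sqrt{\left(w + w\right) + w} = \sqrt{2 w + w} = \sqrt{3 w} = \sqrt{3} \sqrt{w}$)
$B = -16$ ($B = -15 - 1 = -16$)
$Q{\left(s \right)} = 294 + \sqrt{3} s^{\frac{3}{2}}$ ($Q{\left(s \right)} = \sqrt{3} \sqrt{s} s + 294 = \sqrt{3} s^{\frac{3}{2}} + 294 = 294 + \sqrt{3} s^{\frac{3}{2}}$)
$\frac{L{\left(-285,-132 \right)}}{Q{\left(B \right)}} = \frac{251 - -132}{294 + \sqrt{3} \left(-16\right)^{\frac{3}{2}}} = \frac{251 + 132}{294 + \sqrt{3} \left(- 64 i\right)} = \frac{383}{294 - 64 i \sqrt{3}}$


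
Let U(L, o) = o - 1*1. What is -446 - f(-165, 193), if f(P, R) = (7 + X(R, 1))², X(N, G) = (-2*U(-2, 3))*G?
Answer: -455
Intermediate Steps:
U(L, o) = -1 + o (U(L, o) = o - 1 = -1 + o)
X(N, G) = -4*G (X(N, G) = (-2*(-1 + 3))*G = (-2*2)*G = -4*G)
f(P, R) = 9 (f(P, R) = (7 - 4*1)² = (7 - 4)² = 3² = 9)
-446 - f(-165, 193) = -446 - 1*9 = -446 - 9 = -455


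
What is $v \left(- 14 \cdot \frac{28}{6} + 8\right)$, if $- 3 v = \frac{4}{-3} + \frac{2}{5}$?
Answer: $- \frac{2408}{135} \approx -17.837$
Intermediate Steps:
$v = \frac{14}{45}$ ($v = - \frac{\frac{4}{-3} + \frac{2}{5}}{3} = - \frac{4 \left(- \frac{1}{3}\right) + 2 \cdot \frac{1}{5}}{3} = - \frac{- \frac{4}{3} + \frac{2}{5}}{3} = \left(- \frac{1}{3}\right) \left(- \frac{14}{15}\right) = \frac{14}{45} \approx 0.31111$)
$v \left(- 14 \cdot \frac{28}{6} + 8\right) = \frac{14 \left(- 14 \cdot \frac{28}{6} + 8\right)}{45} = \frac{14 \left(- 14 \cdot 28 \cdot \frac{1}{6} + 8\right)}{45} = \frac{14 \left(\left(-14\right) \frac{14}{3} + 8\right)}{45} = \frac{14 \left(- \frac{196}{3} + 8\right)}{45} = \frac{14}{45} \left(- \frac{172}{3}\right) = - \frac{2408}{135}$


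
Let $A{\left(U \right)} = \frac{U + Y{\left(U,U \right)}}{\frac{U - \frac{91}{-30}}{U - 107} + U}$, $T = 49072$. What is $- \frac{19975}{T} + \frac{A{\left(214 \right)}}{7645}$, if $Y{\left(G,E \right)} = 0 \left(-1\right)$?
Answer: $- \frac{21172482511589}{52030383004688} \approx -0.40693$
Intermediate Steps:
$Y{\left(G,E \right)} = 0$
$A{\left(U \right)} = \frac{U}{U + \frac{\frac{91}{30} + U}{-107 + U}}$ ($A{\left(U \right)} = \frac{U + 0}{\frac{U - \frac{91}{-30}}{U - 107} + U} = \frac{U}{\frac{U - - \frac{91}{30}}{-107 + U} + U} = \frac{U}{\frac{U + \frac{91}{30}}{-107 + U} + U} = \frac{U}{\frac{\frac{91}{30} + U}{-107 + U} + U} = \frac{U}{U + \frac{\frac{91}{30} + U}{-107 + U}}$)
$- \frac{19975}{T} + \frac{A{\left(214 \right)}}{7645} = - \frac{19975}{49072} + \frac{30 \cdot 214 \frac{1}{91 - 680520 + 30 \cdot 214^{2}} \left(-107 + 214\right)}{7645} = \left(-19975\right) \frac{1}{49072} + 30 \cdot 214 \frac{1}{91 - 680520 + 30 \cdot 45796} \cdot 107 \cdot \frac{1}{7645} = - \frac{19975}{49072} + 30 \cdot 214 \frac{1}{91 - 680520 + 1373880} \cdot 107 \cdot \frac{1}{7645} = - \frac{19975}{49072} + 30 \cdot 214 \cdot \frac{1}{693451} \cdot 107 \cdot \frac{1}{7645} = - \frac{19975}{49072} + \frac{686940}{693451} \cdot \frac{1}{7645} = - \frac{19975}{49072} + \frac{137388}{1060286579} = - \frac{21172482511589}{52030383004688}$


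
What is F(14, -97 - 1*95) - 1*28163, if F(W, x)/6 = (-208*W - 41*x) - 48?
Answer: 1309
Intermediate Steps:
F(W, x) = -288 - 1248*W - 246*x (F(W, x) = 6*((-208*W - 41*x) - 48) = 6*(-48 - 208*W - 41*x) = -288 - 1248*W - 246*x)
F(14, -97 - 1*95) - 1*28163 = (-288 - 1248*14 - 246*(-97 - 1*95)) - 1*28163 = (-288 - 17472 - 246*(-97 - 95)) - 28163 = (-288 - 17472 - 246*(-192)) - 28163 = (-288 - 17472 + 47232) - 28163 = 29472 - 28163 = 1309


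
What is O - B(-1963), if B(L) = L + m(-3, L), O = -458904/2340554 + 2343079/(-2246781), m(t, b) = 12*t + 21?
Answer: 5197608841993691/2629356128337 ≈ 1976.8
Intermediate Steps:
m(t, b) = 21 + 12*t
O = -3257579856895/2629356128337 (O = -458904*1/2340554 + 2343079*(-1/2246781) = -229452/1170277 - 2343079/2246781 = -3257579856895/2629356128337 ≈ -1.2389)
B(L) = -15 + L (B(L) = L + (21 + 12*(-3)) = L + (21 - 36) = L - 15 = -15 + L)
O - B(-1963) = -3257579856895/2629356128337 - (-15 - 1963) = -3257579856895/2629356128337 - 1*(-1978) = -3257579856895/2629356128337 + 1978 = 5197608841993691/2629356128337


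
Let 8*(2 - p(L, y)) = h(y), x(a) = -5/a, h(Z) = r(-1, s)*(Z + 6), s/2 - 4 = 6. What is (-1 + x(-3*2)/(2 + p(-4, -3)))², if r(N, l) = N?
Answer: 289/441 ≈ 0.65533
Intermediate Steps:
s = 20 (s = 8 + 2*6 = 8 + 12 = 20)
h(Z) = -6 - Z (h(Z) = -(Z + 6) = -(6 + Z) = -6 - Z)
p(L, y) = 11/4 + y/8 (p(L, y) = 2 - (-6 - y)/8 = 2 + (¾ + y/8) = 11/4 + y/8)
(-1 + x(-3*2)/(2 + p(-4, -3)))² = (-1 + (-5/((-3*2)))/(2 + (11/4 + (⅛)*(-3))))² = (-1 + (-5/(-6))/(2 + (11/4 - 3/8)))² = (-1 + (-5*(-⅙))/(2 + 19/8))² = (-1 + 5/(6*(35/8)))² = (-1 + (⅚)*(8/35))² = (-1 + 4/21)² = (-17/21)² = 289/441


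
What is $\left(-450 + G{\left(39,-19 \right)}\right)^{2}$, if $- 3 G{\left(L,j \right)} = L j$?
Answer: $41209$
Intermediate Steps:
$G{\left(L,j \right)} = - \frac{L j}{3}$
$\left(-450 + G{\left(39,-19 \right)}\right)^{2} = \left(-450 - 13 \left(-19\right)\right)^{2} = \left(-450 + 247\right)^{2} = \left(-203\right)^{2} = 41209$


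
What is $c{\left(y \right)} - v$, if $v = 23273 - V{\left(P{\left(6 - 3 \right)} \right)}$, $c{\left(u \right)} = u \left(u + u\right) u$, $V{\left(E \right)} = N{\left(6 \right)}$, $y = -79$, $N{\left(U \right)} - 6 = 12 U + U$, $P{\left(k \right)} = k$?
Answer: $-1009267$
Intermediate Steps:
$N{\left(U \right)} = 6 + 13 U$ ($N{\left(U \right)} = 6 + \left(12 U + U\right) = 6 + 13 U$)
$V{\left(E \right)} = 84$ ($V{\left(E \right)} = 6 + 13 \cdot 6 = 6 + 78 = 84$)
$c{\left(u \right)} = 2 u^{3}$ ($c{\left(u \right)} = u 2 u u = 2 u^{2} u = 2 u^{3}$)
$v = 23189$ ($v = 23273 - 84 = 23189$)
$c{\left(y \right)} - v = 2 \left(-79\right)^{3} - 23189 = 2 \left(-493039\right) - 23189 = -986078 - 23189 = -1009267$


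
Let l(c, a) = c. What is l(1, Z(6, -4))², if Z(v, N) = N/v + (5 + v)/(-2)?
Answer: 1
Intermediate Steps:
Z(v, N) = -5/2 - v/2 + N/v (Z(v, N) = N/v + (5 + v)*(-½) = N/v + (-5/2 - v/2) = -5/2 - v/2 + N/v)
l(1, Z(6, -4))² = 1² = 1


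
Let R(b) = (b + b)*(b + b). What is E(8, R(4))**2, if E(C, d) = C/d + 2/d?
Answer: 25/1024 ≈ 0.024414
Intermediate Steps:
R(b) = 4*b**2 (R(b) = (2*b)*(2*b) = 4*b**2)
E(C, d) = 2/d + C/d
E(8, R(4))**2 = ((2 + 8)/((4*4**2)))**2 = (10/(4*16))**2 = (10/64)**2 = ((1/64)*10)**2 = (5/32)**2 = 25/1024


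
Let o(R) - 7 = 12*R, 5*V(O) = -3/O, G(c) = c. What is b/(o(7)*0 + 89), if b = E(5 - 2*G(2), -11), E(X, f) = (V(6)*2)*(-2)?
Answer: 2/445 ≈ 0.0044944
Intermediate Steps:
V(O) = -3/(5*O) (V(O) = (-3/O)/5 = -3/(5*O))
o(R) = 7 + 12*R
E(X, f) = ⅖ (E(X, f) = (-⅗/6*2)*(-2) = (-⅗*⅙*2)*(-2) = -⅒*2*(-2) = -⅕*(-2) = ⅖)
b = ⅖ ≈ 0.40000
b/(o(7)*0 + 89) = 2/(5*((7 + 12*7)*0 + 89)) = 2/(5*((7 + 84)*0 + 89)) = 2/(5*(91*0 + 89)) = 2/(5*(0 + 89)) = (⅖)/89 = (⅖)*(1/89) = 2/445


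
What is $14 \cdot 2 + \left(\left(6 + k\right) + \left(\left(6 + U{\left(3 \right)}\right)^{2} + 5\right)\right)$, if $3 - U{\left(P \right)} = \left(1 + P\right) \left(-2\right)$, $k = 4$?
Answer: $332$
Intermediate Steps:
$U{\left(P \right)} = 5 + 2 P$ ($U{\left(P \right)} = 3 - \left(1 + P\right) \left(-2\right) = 3 - \left(-2 - 2 P\right) = 3 + \left(2 + 2 P\right) = 5 + 2 P$)
$14 \cdot 2 + \left(\left(6 + k\right) + \left(\left(6 + U{\left(3 \right)}\right)^{2} + 5\right)\right) = 14 \cdot 2 + \left(\left(6 + 4\right) + \left(\left(6 + \left(5 + 2 \cdot 3\right)\right)^{2} + 5\right)\right) = 28 + \left(10 + \left(\left(6 + \left(5 + 6\right)\right)^{2} + 5\right)\right) = 28 + \left(10 + \left(\left(6 + 11\right)^{2} + 5\right)\right) = 28 + \left(10 + \left(17^{2} + 5\right)\right) = 28 + \left(10 + \left(289 + 5\right)\right) = 28 + \left(10 + 294\right) = 28 + 304 = 332$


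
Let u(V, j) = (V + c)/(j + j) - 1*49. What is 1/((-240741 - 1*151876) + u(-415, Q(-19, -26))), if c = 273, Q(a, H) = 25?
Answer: -25/9816721 ≈ -2.5467e-6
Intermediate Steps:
u(V, j) = -49 + (273 + V)/(2*j) (u(V, j) = (V + 273)/(j + j) - 1*49 = (273 + V)/((2*j)) - 49 = (273 + V)*(1/(2*j)) - 49 = (273 + V)/(2*j) - 49 = -49 + (273 + V)/(2*j))
1/((-240741 - 1*151876) + u(-415, Q(-19, -26))) = 1/((-240741 - 1*151876) + (½)*(273 - 415 - 98*25)/25) = 1/((-240741 - 151876) + (½)*(1/25)*(273 - 415 - 2450)) = 1/(-392617 + (½)*(1/25)*(-2592)) = 1/(-392617 - 1296/25) = 1/(-9816721/25) = -25/9816721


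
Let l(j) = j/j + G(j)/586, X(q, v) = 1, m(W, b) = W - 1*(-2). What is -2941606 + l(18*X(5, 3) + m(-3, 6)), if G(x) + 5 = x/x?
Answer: -861890267/293 ≈ -2.9416e+6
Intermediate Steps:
m(W, b) = 2 + W (m(W, b) = W + 2 = 2 + W)
G(x) = -4 (G(x) = -5 + x/x = -5 + 1 = -4)
l(j) = 291/293 (l(j) = j/j - 4/586 = 1 - 4*1/586 = 1 - 2/293 = 291/293)
-2941606 + l(18*X(5, 3) + m(-3, 6)) = -2941606 + 291/293 = -861890267/293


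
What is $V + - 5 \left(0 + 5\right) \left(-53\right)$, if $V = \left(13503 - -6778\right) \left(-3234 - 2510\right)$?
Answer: $-116492739$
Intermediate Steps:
$V = -116494064$ ($V = \left(13503 + 6778\right) \left(-5744\right) = 20281 \left(-5744\right) = -116494064$)
$V + - 5 \left(0 + 5\right) \left(-53\right) = -116494064 + - 5 \left(0 + 5\right) \left(-53\right) = -116494064 + \left(-5\right) 5 \left(-53\right) = -116494064 - -1325 = -116494064 + 1325 = -116492739$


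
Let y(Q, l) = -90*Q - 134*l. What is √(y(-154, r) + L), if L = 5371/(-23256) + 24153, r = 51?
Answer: √468410370638/3876 ≈ 176.58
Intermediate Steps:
y(Q, l) = -134*l - 90*Q
L = 561696797/23256 (L = 5371*(-1/23256) + 24153 = -5371/23256 + 24153 = 561696797/23256 ≈ 24153.)
√(y(-154, r) + L) = √((-134*51 - 90*(-154)) + 561696797/23256) = √((-6834 + 13860) + 561696797/23256) = √(7026 + 561696797/23256) = √(725093453/23256) = √468410370638/3876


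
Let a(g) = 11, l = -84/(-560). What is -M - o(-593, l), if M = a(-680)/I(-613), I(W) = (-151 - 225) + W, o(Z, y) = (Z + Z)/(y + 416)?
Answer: 23550633/8231447 ≈ 2.8611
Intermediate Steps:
l = 3/20 (l = -84*(-1/560) = 3/20 ≈ 0.15000)
o(Z, y) = 2*Z/(416 + y) (o(Z, y) = (2*Z)/(416 + y) = 2*Z/(416 + y))
I(W) = -376 + W
M = -11/989 (M = 11/(-376 - 613) = 11/(-989) = 11*(-1/989) = -11/989 ≈ -0.011122)
-M - o(-593, l) = -1*(-11/989) - 2*(-593)/(416 + 3/20) = 11/989 - 2*(-593)/8323/20 = 11/989 - 2*(-593)*20/8323 = 11/989 - 1*(-23720/8323) = 11/989 + 23720/8323 = 23550633/8231447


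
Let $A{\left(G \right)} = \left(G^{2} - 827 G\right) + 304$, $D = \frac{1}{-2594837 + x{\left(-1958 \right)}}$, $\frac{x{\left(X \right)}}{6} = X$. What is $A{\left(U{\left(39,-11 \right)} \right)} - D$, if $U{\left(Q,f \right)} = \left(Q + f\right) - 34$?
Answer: $\frac{13820113671}{2606585} \approx 5302.0$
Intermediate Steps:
$x{\left(X \right)} = 6 X$
$U{\left(Q,f \right)} = -34 + Q + f$
$D = - \frac{1}{2606585}$ ($D = \frac{1}{-2594837 + 6 \left(-1958\right)} = \frac{1}{-2594837 - 11748} = \frac{1}{-2606585} = - \frac{1}{2606585} \approx -3.8364 \cdot 10^{-7}$)
$A{\left(G \right)} = 304 + G^{2} - 827 G$
$A{\left(U{\left(39,-11 \right)} \right)} - D = \left(304 + \left(-34 + 39 - 11\right)^{2} - 827 \left(-34 + 39 - 11\right)\right) - - \frac{1}{2606585} = \left(304 + \left(-6\right)^{2} - -4962\right) + \frac{1}{2606585} = \left(304 + 36 + 4962\right) + \frac{1}{2606585} = 5302 + \frac{1}{2606585} = \frac{13820113671}{2606585}$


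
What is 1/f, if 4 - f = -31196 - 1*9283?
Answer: 1/40483 ≈ 2.4702e-5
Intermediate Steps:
f = 40483 (f = 4 - (-31196 - 1*9283) = 4 - (-31196 - 9283) = 4 - 1*(-40479) = 4 + 40479 = 40483)
1/f = 1/40483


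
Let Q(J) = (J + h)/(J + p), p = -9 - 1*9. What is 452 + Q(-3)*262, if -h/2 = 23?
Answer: 3190/3 ≈ 1063.3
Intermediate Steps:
p = -18 (p = -9 - 9 = -18)
h = -46 (h = -2*23 = -46)
Q(J) = (-46 + J)/(-18 + J) (Q(J) = (J - 46)/(J - 18) = (-46 + J)/(-18 + J))
452 + Q(-3)*262 = 452 + ((-46 - 3)/(-18 - 3))*262 = 452 + (-49/(-21))*262 = 452 - 1/21*(-49)*262 = 452 + (7/3)*262 = 452 + 1834/3 = 3190/3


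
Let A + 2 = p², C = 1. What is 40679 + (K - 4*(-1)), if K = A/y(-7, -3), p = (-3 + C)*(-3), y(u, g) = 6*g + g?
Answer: 854309/21 ≈ 40681.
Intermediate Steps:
y(u, g) = 7*g
p = 6 (p = (-3 + 1)*(-3) = -2*(-3) = 6)
A = 34 (A = -2 + 6² = -2 + 36 = 34)
K = -34/21 (K = 34/((7*(-3))) = 34/(-21) = 34*(-1/21) = -34/21 ≈ -1.6190)
40679 + (K - 4*(-1)) = 40679 + (-34/21 - 4*(-1)) = 40679 + (-34/21 + 4) = 40679 + 50/21 = 854309/21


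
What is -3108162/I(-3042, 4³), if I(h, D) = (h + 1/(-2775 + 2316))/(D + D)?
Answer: 182610733824/1396279 ≈ 1.3078e+5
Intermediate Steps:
I(h, D) = (-1/459 + h)/(2*D) (I(h, D) = (h + 1/(-459))/((2*D)) = (h - 1/459)*(1/(2*D)) = (-1/459 + h)*(1/(2*D)) = (-1/459 + h)/(2*D))
-3108162/I(-3042, 4³) = -3108162*58752/(-1 + 459*(-3042)) = -3108162*58752/(-1 - 1396278) = -3108162/((1/918)*(1/64)*(-1396279)) = -3108162/(-1396279/58752) = -3108162*(-58752/1396279) = 182610733824/1396279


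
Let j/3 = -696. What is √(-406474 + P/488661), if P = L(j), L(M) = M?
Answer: I*√10784639320423858/162887 ≈ 637.55*I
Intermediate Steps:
j = -2088 (j = 3*(-696) = -2088)
P = -2088
√(-406474 + P/488661) = √(-406474 - 2088/488661) = √(-406474 - 2088*1/488661) = √(-406474 - 696/162887) = √(-66209331134/162887) = I*√10784639320423858/162887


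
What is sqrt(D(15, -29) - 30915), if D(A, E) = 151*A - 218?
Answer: 2*I*sqrt(7217) ≈ 169.91*I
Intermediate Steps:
D(A, E) = -218 + 151*A
sqrt(D(15, -29) - 30915) = sqrt((-218 + 151*15) - 30915) = sqrt((-218 + 2265) - 30915) = sqrt(2047 - 30915) = sqrt(-28868) = 2*I*sqrt(7217)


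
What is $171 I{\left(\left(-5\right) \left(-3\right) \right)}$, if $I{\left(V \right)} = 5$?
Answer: $855$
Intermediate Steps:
$171 I{\left(\left(-5\right) \left(-3\right) \right)} = 171 \cdot 5 = 855$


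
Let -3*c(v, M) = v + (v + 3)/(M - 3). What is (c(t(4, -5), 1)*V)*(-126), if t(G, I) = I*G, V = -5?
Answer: 2415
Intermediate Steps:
t(G, I) = G*I
c(v, M) = -v/3 - (3 + v)/(3*(-3 + M)) (c(v, M) = -(v + (v + 3)/(M - 3))/3 = -(v + (3 + v)/(-3 + M))/3 = -v/3 - (3 + v)/(3*(-3 + M)))
(c(t(4, -5), 1)*V)*(-126) = (((-3 + 2*(4*(-5)) - 1*1*4*(-5))/(3*(-3 + 1)))*(-5))*(-126) = (((⅓)*(-3 + 2*(-20) - 1*1*(-20))/(-2))*(-5))*(-126) = (((⅓)*(-½)*(-3 - 40 + 20))*(-5))*(-126) = (((⅓)*(-½)*(-23))*(-5))*(-126) = ((23/6)*(-5))*(-126) = -115/6*(-126) = 2415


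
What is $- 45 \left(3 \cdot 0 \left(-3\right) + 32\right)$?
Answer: $-1440$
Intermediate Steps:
$- 45 \left(3 \cdot 0 \left(-3\right) + 32\right) = - 45 \left(0 \left(-3\right) + 32\right) = - 45 \left(0 + 32\right) = \left(-45\right) 32 = -1440$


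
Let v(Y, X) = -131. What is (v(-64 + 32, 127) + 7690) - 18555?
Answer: -10996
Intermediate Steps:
(v(-64 + 32, 127) + 7690) - 18555 = (-131 + 7690) - 18555 = 7559 - 18555 = -10996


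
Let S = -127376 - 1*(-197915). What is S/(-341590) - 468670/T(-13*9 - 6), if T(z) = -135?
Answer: 32016692507/9222930 ≈ 3471.4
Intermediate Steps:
S = 70539 (S = -127376 + 197915 = 70539)
S/(-341590) - 468670/T(-13*9 - 6) = 70539/(-341590) - 468670/(-135) = 70539*(-1/341590) - 468670*(-1/135) = -70539/341590 + 93734/27 = 32016692507/9222930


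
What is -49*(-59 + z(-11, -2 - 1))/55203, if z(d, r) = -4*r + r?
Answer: 2450/55203 ≈ 0.044382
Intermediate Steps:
z(d, r) = -3*r
-49*(-59 + z(-11, -2 - 1))/55203 = -49*(-59 - 3*(-2 - 1))/55203 = -49*(-59 - 3*(-3))*(1/55203) = -49*(-59 + 9)*(1/55203) = -49*(-50)*(1/55203) = 2450*(1/55203) = 2450/55203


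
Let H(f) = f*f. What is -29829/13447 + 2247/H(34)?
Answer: -250995/914396 ≈ -0.27449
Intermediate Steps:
H(f) = f²
-29829/13447 + 2247/H(34) = -29829/13447 + 2247/(34²) = -29829*1/13447 + 2247/1156 = -29829/13447 + 2247*(1/1156) = -29829/13447 + 2247/1156 = -250995/914396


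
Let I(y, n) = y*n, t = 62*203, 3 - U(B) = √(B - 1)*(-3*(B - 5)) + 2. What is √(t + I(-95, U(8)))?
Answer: √(12491 - 855*√7) ≈ 101.14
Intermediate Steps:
U(B) = 1 - √(-1 + B)*(15 - 3*B) (U(B) = 3 - (√(B - 1)*(-3*(B - 5)) + 2) = 3 - (√(-1 + B)*(-3*(-5 + B)) + 2) = 3 - (√(-1 + B)*(15 - 3*B) + 2) = 3 - (2 + √(-1 + B)*(15 - 3*B)) = 3 + (-2 - √(-1 + B)*(15 - 3*B)) = 1 - √(-1 + B)*(15 - 3*B))
t = 12586
I(y, n) = n*y
√(t + I(-95, U(8))) = √(12586 + (1 - 15*√(-1 + 8) + 3*8*√(-1 + 8))*(-95)) = √(12586 + (1 - 15*√7 + 3*8*√7)*(-95)) = √(12586 + (1 - 15*√7 + 24*√7)*(-95)) = √(12586 + (1 + 9*√7)*(-95)) = √(12586 + (-95 - 855*√7)) = √(12491 - 855*√7)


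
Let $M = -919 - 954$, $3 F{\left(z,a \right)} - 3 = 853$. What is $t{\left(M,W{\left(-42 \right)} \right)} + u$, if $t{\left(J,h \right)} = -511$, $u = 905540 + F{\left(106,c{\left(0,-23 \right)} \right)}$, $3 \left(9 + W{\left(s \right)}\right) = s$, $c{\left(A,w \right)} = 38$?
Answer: $\frac{2715943}{3} \approx 9.0531 \cdot 10^{5}$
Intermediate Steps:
$F{\left(z,a \right)} = \frac{856}{3}$ ($F{\left(z,a \right)} = 1 + \frac{1}{3} \cdot 853 = 1 + \frac{853}{3} = \frac{856}{3}$)
$W{\left(s \right)} = -9 + \frac{s}{3}$
$u = \frac{2717476}{3}$ ($u = 905540 + \frac{856}{3} = \frac{2717476}{3} \approx 9.0583 \cdot 10^{5}$)
$M = -1873$ ($M = -919 - 954 = -1873$)
$t{\left(M,W{\left(-42 \right)} \right)} + u = -511 + \frac{2717476}{3} = \frac{2715943}{3}$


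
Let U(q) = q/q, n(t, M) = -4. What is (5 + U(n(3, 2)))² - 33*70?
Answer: -2274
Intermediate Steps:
U(q) = 1
(5 + U(n(3, 2)))² - 33*70 = (5 + 1)² - 33*70 = 6² - 2310 = 36 - 2310 = -2274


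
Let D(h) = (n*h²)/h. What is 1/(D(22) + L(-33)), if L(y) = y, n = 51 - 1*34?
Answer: 1/341 ≈ 0.0029326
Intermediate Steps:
n = 17 (n = 51 - 34 = 17)
D(h) = 17*h (D(h) = (17*h²)/h = 17*h)
1/(D(22) + L(-33)) = 1/(17*22 - 33) = 1/(374 - 33) = 1/341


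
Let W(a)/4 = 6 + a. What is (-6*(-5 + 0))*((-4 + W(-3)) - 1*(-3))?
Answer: 330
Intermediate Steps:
W(a) = 24 + 4*a (W(a) = 4*(6 + a) = 24 + 4*a)
(-6*(-5 + 0))*((-4 + W(-3)) - 1*(-3)) = (-6*(-5 + 0))*((-4 + (24 + 4*(-3))) - 1*(-3)) = (-6*(-5))*((-4 + (24 - 12)) + 3) = 30*((-4 + 12) + 3) = 30*(8 + 3) = 30*11 = 330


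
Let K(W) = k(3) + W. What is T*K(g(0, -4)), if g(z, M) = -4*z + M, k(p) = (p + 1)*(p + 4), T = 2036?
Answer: 48864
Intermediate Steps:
k(p) = (1 + p)*(4 + p)
g(z, M) = M - 4*z
K(W) = 28 + W (K(W) = (4 + 3² + 5*3) + W = (4 + 9 + 15) + W = 28 + W)
T*K(g(0, -4)) = 2036*(28 + (-4 - 4*0)) = 2036*(28 + (-4 + 0)) = 2036*(28 - 4) = 2036*24 = 48864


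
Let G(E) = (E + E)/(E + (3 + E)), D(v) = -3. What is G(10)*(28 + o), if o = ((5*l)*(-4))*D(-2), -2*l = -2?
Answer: 1760/23 ≈ 76.522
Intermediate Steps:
l = 1 (l = -½*(-2) = 1)
o = 60 (o = ((5*1)*(-4))*(-3) = (5*(-4))*(-3) = -20*(-3) = 60)
G(E) = 2*E/(3 + 2*E) (G(E) = (2*E)/(3 + 2*E) = 2*E/(3 + 2*E))
G(10)*(28 + o) = (2*10/(3 + 2*10))*(28 + 60) = (2*10/(3 + 20))*88 = (2*10/23)*88 = (2*10*(1/23))*88 = (20/23)*88 = 1760/23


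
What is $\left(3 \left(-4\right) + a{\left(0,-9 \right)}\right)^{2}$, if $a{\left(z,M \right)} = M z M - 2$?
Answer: $196$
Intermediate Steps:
$a{\left(z,M \right)} = -2 + z M^{2}$ ($a{\left(z,M \right)} = z M^{2} - 2 = -2 + z M^{2}$)
$\left(3 \left(-4\right) + a{\left(0,-9 \right)}\right)^{2} = \left(3 \left(-4\right) - \left(2 + 0 \left(-9\right)^{2}\right)\right)^{2} = \left(-12 + \left(-2 + 0 \cdot 81\right)\right)^{2} = \left(-12 + \left(-2 + 0\right)\right)^{2} = \left(-12 - 2\right)^{2} = \left(-14\right)^{2} = 196$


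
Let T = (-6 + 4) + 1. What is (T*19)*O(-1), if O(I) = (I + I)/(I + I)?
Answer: -19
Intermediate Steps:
O(I) = 1 (O(I) = (2*I)/((2*I)) = (2*I)*(1/(2*I)) = 1)
T = -1 (T = -2 + 1 = -1)
(T*19)*O(-1) = -1*19*1 = -19*1 = -19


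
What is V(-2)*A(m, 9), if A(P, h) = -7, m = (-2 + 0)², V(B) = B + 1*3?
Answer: -7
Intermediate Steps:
V(B) = 3 + B (V(B) = B + 3 = 3 + B)
m = 4 (m = (-2)² = 4)
V(-2)*A(m, 9) = (3 - 2)*(-7) = 1*(-7) = -7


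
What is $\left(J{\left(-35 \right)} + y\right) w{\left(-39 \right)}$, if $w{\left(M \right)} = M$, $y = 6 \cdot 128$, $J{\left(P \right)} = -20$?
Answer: $-29172$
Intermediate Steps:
$y = 768$
$\left(J{\left(-35 \right)} + y\right) w{\left(-39 \right)} = \left(-20 + 768\right) \left(-39\right) = 748 \left(-39\right) = -29172$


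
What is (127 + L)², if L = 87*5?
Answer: 315844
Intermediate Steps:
L = 435
(127 + L)² = (127 + 435)² = 562² = 315844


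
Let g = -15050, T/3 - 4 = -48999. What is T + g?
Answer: -162035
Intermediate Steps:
T = -146985 (T = 12 + 3*(-48999) = 12 - 146997 = -146985)
T + g = -146985 - 15050 = -162035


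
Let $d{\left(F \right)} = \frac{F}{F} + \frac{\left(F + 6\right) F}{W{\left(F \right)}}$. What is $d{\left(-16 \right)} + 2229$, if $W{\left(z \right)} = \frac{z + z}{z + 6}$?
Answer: $2280$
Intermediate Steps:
$W{\left(z \right)} = \frac{2 z}{6 + z}$
$d{\left(F \right)} = 1 + \frac{\left(6 + F\right)^{2}}{2}$ ($d{\left(F \right)} = \frac{F}{F} + \frac{\left(F + 6\right) F}{2 F \frac{1}{6 + F}} = 1 + \left(6 + F\right) F \frac{6 + F}{2 F} = 1 + F \left(6 + F\right) \frac{6 + F}{2 F} = 1 + \frac{\left(6 + F\right)^{2}}{2}$)
$d{\left(-16 \right)} + 2229 = \left(1 + \frac{\left(6 - 16\right)^{2}}{2}\right) + 2229 = \left(1 + \frac{\left(-10\right)^{2}}{2}\right) + 2229 = \left(1 + \frac{1}{2} \cdot 100\right) + 2229 = \left(1 + 50\right) + 2229 = 51 + 2229 = 2280$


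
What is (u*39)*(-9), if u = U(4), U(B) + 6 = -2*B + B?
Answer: 3510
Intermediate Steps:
U(B) = -6 - B (U(B) = -6 + (-2*B + B) = -6 - B)
u = -10 (u = -6 - 1*4 = -6 - 4 = -10)
(u*39)*(-9) = -10*39*(-9) = -390*(-9) = 3510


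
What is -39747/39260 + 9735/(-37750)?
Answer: -249357/196300 ≈ -1.2703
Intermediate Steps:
-39747/39260 + 9735/(-37750) = -39747*1/39260 + 9735*(-1/37750) = -39747/39260 - 1947/7550 = -249357/196300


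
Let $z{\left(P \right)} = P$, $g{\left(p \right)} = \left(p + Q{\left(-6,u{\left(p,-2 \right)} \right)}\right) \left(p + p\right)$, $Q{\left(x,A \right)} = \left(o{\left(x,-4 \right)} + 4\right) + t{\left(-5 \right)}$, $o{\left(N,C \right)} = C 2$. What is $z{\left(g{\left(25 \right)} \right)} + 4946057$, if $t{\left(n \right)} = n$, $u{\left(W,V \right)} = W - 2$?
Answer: $4946857$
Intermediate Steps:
$u{\left(W,V \right)} = -2 + W$
$o{\left(N,C \right)} = 2 C$
$Q{\left(x,A \right)} = -9$ ($Q{\left(x,A \right)} = \left(2 \left(-4\right) + 4\right) - 5 = \left(-8 + 4\right) - 5 = -4 - 5 = -9$)
$g{\left(p \right)} = 2 p \left(-9 + p\right)$ ($g{\left(p \right)} = \left(p - 9\right) \left(p + p\right) = \left(-9 + p\right) 2 p = 2 p \left(-9 + p\right)$)
$z{\left(g{\left(25 \right)} \right)} + 4946057 = 2 \cdot 25 \left(-9 + 25\right) + 4946057 = 2 \cdot 25 \cdot 16 + 4946057 = 800 + 4946057 = 4946857$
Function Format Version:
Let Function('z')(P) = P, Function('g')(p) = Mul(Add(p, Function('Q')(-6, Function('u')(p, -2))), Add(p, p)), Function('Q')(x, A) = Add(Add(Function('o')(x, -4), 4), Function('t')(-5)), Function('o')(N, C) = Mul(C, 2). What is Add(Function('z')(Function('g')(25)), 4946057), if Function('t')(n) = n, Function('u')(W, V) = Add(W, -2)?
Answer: 4946857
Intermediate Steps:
Function('u')(W, V) = Add(-2, W)
Function('o')(N, C) = Mul(2, C)
Function('Q')(x, A) = -9 (Function('Q')(x, A) = Add(Add(Mul(2, -4), 4), -5) = Add(Add(-8, 4), -5) = Add(-4, -5) = -9)
Function('g')(p) = Mul(2, p, Add(-9, p)) (Function('g')(p) = Mul(Add(p, -9), Add(p, p)) = Mul(Add(-9, p), Mul(2, p)) = Mul(2, p, Add(-9, p)))
Add(Function('z')(Function('g')(25)), 4946057) = Add(Mul(2, 25, Add(-9, 25)), 4946057) = Add(Mul(2, 25, 16), 4946057) = Add(800, 4946057) = 4946857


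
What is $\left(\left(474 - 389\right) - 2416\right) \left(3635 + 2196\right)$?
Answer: $-13592061$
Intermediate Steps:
$\left(\left(474 - 389\right) - 2416\right) \left(3635 + 2196\right) = \left(\left(474 - 389\right) - 2416\right) 5831 = \left(85 - 2416\right) 5831 = \left(-2331\right) 5831 = -13592061$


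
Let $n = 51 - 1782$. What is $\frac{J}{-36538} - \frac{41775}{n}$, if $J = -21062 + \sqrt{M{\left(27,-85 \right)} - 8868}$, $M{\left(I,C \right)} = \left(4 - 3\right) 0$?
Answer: $\frac{260472212}{10541213} - \frac{i \sqrt{2217}}{18269} \approx 24.71 - 0.0025773 i$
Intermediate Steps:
$n = -1731$ ($n = 51 - 1782 = -1731$)
$M{\left(I,C \right)} = 0$ ($M{\left(I,C \right)} = 1 \cdot 0 = 0$)
$J = -21062 + 2 i \sqrt{2217}$ ($J = -21062 + \sqrt{0 - 8868} = -21062 + \sqrt{-8868} = -21062 + 2 i \sqrt{2217} \approx -21062.0 + 94.17 i$)
$\frac{J}{-36538} - \frac{41775}{n} = \frac{-21062 + 2 i \sqrt{2217}}{-36538} - \frac{41775}{-1731} = \left(-21062 + 2 i \sqrt{2217}\right) \left(- \frac{1}{36538}\right) - - \frac{13925}{577} = \left(\frac{10531}{18269} - \frac{i \sqrt{2217}}{18269}\right) + \frac{13925}{577} = \frac{260472212}{10541213} - \frac{i \sqrt{2217}}{18269}$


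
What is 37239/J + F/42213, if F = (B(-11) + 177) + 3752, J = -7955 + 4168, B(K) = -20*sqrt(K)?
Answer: -1557090784/159860631 - 20*I*sqrt(11)/42213 ≈ -9.7403 - 0.0015714*I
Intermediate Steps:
J = -3787
F = 3929 - 20*I*sqrt(11) (F = (-20*I*sqrt(11) + 177) + 3752 = (177 - 20*I*sqrt(11)) + 3752 = 3929 - 20*I*sqrt(11) ≈ 3929.0 - 66.333*I)
37239/J + F/42213 = 37239/(-3787) + (3929 - 20*I*sqrt(11))/42213 = 37239*(-1/3787) + (3929 - 20*I*sqrt(11))*(1/42213) = -37239/3787 + (3929/42213 - 20*I*sqrt(11)/42213) = -1557090784/159860631 - 20*I*sqrt(11)/42213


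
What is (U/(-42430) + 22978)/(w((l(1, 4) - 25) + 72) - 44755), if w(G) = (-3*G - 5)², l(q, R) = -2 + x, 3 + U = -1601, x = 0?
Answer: -162493024/177887775 ≈ -0.91346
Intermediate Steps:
U = -1604 (U = -3 - 1601 = -1604)
l(q, R) = -2 (l(q, R) = -2 + 0 = -2)
w(G) = (-5 - 3*G)²
(U/(-42430) + 22978)/(w((l(1, 4) - 25) + 72) - 44755) = (-1604/(-42430) + 22978)/((5 + 3*((-2 - 25) + 72))² - 44755) = (-1604*(-1/42430) + 22978)/((5 + 3*(-27 + 72))² - 44755) = (802/21215 + 22978)/((5 + 3*45)² - 44755) = 487479072/(21215*((5 + 135)² - 44755)) = 487479072/(21215*(140² - 44755)) = 487479072/(21215*(19600 - 44755)) = (487479072/21215)/(-25155) = (487479072/21215)*(-1/25155) = -162493024/177887775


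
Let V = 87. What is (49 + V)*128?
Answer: 17408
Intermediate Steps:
(49 + V)*128 = (49 + 87)*128 = 136*128 = 17408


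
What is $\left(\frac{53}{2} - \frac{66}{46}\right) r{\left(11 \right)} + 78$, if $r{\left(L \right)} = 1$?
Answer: $\frac{4741}{46} \approx 103.07$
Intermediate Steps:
$\left(\frac{53}{2} - \frac{66}{46}\right) r{\left(11 \right)} + 78 = \left(\frac{53}{2} - \frac{66}{46}\right) 1 + 78 = \left(53 \cdot \frac{1}{2} - \frac{33}{23}\right) 1 + 78 = \left(\frac{53}{2} - \frac{33}{23}\right) 1 + 78 = \frac{1153}{46} \cdot 1 + 78 = \frac{1153}{46} + 78 = \frac{4741}{46}$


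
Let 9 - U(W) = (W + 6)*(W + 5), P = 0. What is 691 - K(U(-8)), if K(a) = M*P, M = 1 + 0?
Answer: 691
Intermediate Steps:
M = 1
U(W) = 9 - (5 + W)*(6 + W) (U(W) = 9 - (W + 6)*(W + 5) = 9 - (6 + W)*(5 + W) = 9 - (5 + W)*(6 + W))
K(a) = 0 (K(a) = 1*0 = 0)
691 - K(U(-8)) = 691 - 1*0 = 691 + 0 = 691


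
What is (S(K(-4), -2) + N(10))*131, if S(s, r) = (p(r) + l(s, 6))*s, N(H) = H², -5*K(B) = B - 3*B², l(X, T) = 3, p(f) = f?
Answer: 72312/5 ≈ 14462.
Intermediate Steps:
K(B) = -B/5 + 3*B²/5 (K(B) = -(B - 3*B²)/5 = -B/5 + 3*B²/5)
S(s, r) = s*(3 + r) (S(s, r) = (r + 3)*s = (3 + r)*s = s*(3 + r))
(S(K(-4), -2) + N(10))*131 = (((⅕)*(-4)*(-1 + 3*(-4)))*(3 - 2) + 10²)*131 = (((⅕)*(-4)*(-1 - 12))*1 + 100)*131 = (((⅕)*(-4)*(-13))*1 + 100)*131 = ((52/5)*1 + 100)*131 = (52/5 + 100)*131 = (552/5)*131 = 72312/5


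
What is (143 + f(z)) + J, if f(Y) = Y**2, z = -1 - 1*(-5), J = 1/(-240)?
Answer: 38159/240 ≈ 159.00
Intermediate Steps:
J = -1/240 ≈ -0.0041667
z = 4 (z = -1 + 5 = 4)
(143 + f(z)) + J = (143 + 4**2) - 1/240 = (143 + 16) - 1/240 = 159 - 1/240 = 38159/240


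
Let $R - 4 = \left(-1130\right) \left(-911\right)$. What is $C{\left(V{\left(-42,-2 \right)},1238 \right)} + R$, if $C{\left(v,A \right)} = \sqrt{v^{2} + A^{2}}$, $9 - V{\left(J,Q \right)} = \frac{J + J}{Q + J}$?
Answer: $1029434 + \frac{2 \sqrt{46364002}}{11} \approx 1.0307 \cdot 10^{6}$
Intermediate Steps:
$V{\left(J,Q \right)} = 9 - \frac{2 J}{J + Q}$ ($V{\left(J,Q \right)} = 9 - \frac{J + J}{Q + J} = 9 - \frac{2 J}{J + Q}$)
$C{\left(v,A \right)} = \sqrt{A^{2} + v^{2}}$
$R = 1029434$ ($R = 4 - -1029430 = 4 + 1029430 = 1029434$)
$C{\left(V{\left(-42,-2 \right)},1238 \right)} + R = \sqrt{1238^{2} + \left(\frac{7 \left(-42\right) + 9 \left(-2\right)}{-42 - 2}\right)^{2}} + 1029434 = \sqrt{1532644 + \left(\frac{-294 - 18}{-44}\right)^{2}} + 1029434 = \sqrt{1532644 + \left(\left(- \frac{1}{44}\right) \left(-312\right)\right)^{2}} + 1029434 = \sqrt{1532644 + \left(\frac{78}{11}\right)^{2}} + 1029434 = \sqrt{1532644 + \frac{6084}{121}} + 1029434 = \sqrt{\frac{185456008}{121}} + 1029434 = \frac{2 \sqrt{46364002}}{11} + 1029434 = 1029434 + \frac{2 \sqrt{46364002}}{11}$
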